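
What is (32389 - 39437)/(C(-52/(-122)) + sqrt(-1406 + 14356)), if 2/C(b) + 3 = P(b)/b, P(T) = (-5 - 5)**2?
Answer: 275879864/58703133137 - 159745052020*sqrt(518)/58703133137 ≈ -61.930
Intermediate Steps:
P(T) = 100 (P(T) = (-10)**2 = 100)
C(b) = 2/(-3 + 100/b)
(32389 - 39437)/(C(-52/(-122)) + sqrt(-1406 + 14356)) = (32389 - 39437)/(-2*(-52/(-122))/(-100 + 3*(-52/(-122))) + sqrt(-1406 + 14356)) = -7048/(-2*(-52*(-1/122))/(-100 + 3*(-52*(-1/122))) + sqrt(12950)) = -7048/(-2*26/61/(-100 + 3*(26/61)) + 5*sqrt(518)) = -7048/(-2*26/61/(-100 + 78/61) + 5*sqrt(518)) = -7048/(-2*26/61/(-6022/61) + 5*sqrt(518)) = -7048/(-2*26/61*(-61/6022) + 5*sqrt(518)) = -7048/(26/3011 + 5*sqrt(518))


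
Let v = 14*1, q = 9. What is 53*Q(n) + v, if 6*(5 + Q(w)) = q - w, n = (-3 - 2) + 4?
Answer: -488/3 ≈ -162.67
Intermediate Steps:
n = -1 (n = -5 + 4 = -1)
Q(w) = -7/2 - w/6 (Q(w) = -5 + (9 - w)/6 = -5 + (3/2 - w/6) = -7/2 - w/6)
v = 14
53*Q(n) + v = 53*(-7/2 - ⅙*(-1)) + 14 = 53*(-7/2 + ⅙) + 14 = 53*(-10/3) + 14 = -530/3 + 14 = -488/3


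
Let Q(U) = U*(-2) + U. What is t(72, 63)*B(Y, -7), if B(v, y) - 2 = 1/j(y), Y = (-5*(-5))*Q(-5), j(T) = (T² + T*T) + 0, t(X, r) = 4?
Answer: 394/49 ≈ 8.0408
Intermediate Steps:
j(T) = 2*T² (j(T) = (T² + T²) + 0 = 2*T² + 0 = 2*T²)
Q(U) = -U (Q(U) = -2*U + U = -U)
Y = 125 (Y = (-5*(-5))*(-1*(-5)) = 25*5 = 125)
B(v, y) = 2 + 1/(2*y²)
t(72, 63)*B(Y, -7) = 4*(2 + (½)/(-7)²) = 4*(2 + (½)*(1/49)) = 4*(2 + 1/98) = 4*(197/98) = 394/49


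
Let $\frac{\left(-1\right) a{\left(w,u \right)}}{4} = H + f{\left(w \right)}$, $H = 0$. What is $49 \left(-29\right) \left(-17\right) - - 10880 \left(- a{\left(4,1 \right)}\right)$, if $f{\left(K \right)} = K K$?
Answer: $720477$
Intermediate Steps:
$f{\left(K \right)} = K^{2}$
$a{\left(w,u \right)} = - 4 w^{2}$ ($a{\left(w,u \right)} = - 4 \left(0 + w^{2}\right) = - 4 w^{2}$)
$49 \left(-29\right) \left(-17\right) - - 10880 \left(- a{\left(4,1 \right)}\right) = 49 \left(-29\right) \left(-17\right) - - 10880 \left(- \left(-4\right) 4^{2}\right) = \left(-1421\right) \left(-17\right) - - 10880 \left(- \left(-4\right) 16\right) = 24157 - - 10880 \left(\left(-1\right) \left(-64\right)\right) = 24157 - \left(-10880\right) 64 = 24157 - -696320 = 24157 + 696320 = 720477$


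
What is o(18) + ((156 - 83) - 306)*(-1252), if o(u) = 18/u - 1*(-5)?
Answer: 291722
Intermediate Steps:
o(u) = 5 + 18/u (o(u) = 18/u + 5 = 5 + 18/u)
o(18) + ((156 - 83) - 306)*(-1252) = (5 + 18/18) + ((156 - 83) - 306)*(-1252) = (5 + 18*(1/18)) + (73 - 306)*(-1252) = (5 + 1) - 233*(-1252) = 6 + 291716 = 291722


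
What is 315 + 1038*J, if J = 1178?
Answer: 1223079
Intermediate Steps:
315 + 1038*J = 315 + 1038*1178 = 315 + 1222764 = 1223079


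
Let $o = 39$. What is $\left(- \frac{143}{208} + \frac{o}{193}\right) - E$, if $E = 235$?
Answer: $- \frac{727179}{3088} \approx -235.49$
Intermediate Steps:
$\left(- \frac{143}{208} + \frac{o}{193}\right) - E = \left(- \frac{143}{208} + \frac{39}{193}\right) - 235 = \left(\left(-143\right) \frac{1}{208} + 39 \cdot \frac{1}{193}\right) - 235 = \left(- \frac{11}{16} + \frac{39}{193}\right) - 235 = - \frac{1499}{3088} - 235 = - \frac{727179}{3088}$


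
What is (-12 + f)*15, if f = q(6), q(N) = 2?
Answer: -150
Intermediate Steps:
f = 2
(-12 + f)*15 = (-12 + 2)*15 = -10*15 = -150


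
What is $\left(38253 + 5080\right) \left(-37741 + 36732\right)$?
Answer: $-43722997$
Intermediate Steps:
$\left(38253 + 5080\right) \left(-37741 + 36732\right) = 43333 \left(-1009\right) = -43722997$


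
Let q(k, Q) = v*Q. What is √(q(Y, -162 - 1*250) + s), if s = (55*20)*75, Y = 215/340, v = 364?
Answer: 2*I*√16867 ≈ 259.75*I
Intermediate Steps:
Y = 43/68 (Y = 215*(1/340) = 43/68 ≈ 0.63235)
q(k, Q) = 364*Q
s = 82500 (s = 1100*75 = 82500)
√(q(Y, -162 - 1*250) + s) = √(364*(-162 - 1*250) + 82500) = √(364*(-162 - 250) + 82500) = √(364*(-412) + 82500) = √(-149968 + 82500) = √(-67468) = 2*I*√16867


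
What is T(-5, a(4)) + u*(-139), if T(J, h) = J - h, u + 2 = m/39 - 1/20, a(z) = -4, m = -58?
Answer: 382721/780 ≈ 490.67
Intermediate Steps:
u = -2759/780 (u = -2 + (-58/39 - 1/20) = -2 - 1199/780 = -2759/780 ≈ -3.5372)
T(-5, a(4)) + u*(-139) = (-5 - 1*(-4)) - 2759/780*(-139) = (-5 + 4) + 383501/780 = -1 + 383501/780 = 382721/780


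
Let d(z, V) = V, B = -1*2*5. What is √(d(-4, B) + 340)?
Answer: √330 ≈ 18.166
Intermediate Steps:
B = -10 (B = -2*5 = -10)
√(d(-4, B) + 340) = √(-10 + 340) = √330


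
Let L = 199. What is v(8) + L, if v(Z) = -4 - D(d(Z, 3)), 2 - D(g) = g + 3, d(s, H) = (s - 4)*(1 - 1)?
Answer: 196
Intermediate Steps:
d(s, H) = 0 (d(s, H) = (-4 + s)*0 = 0)
D(g) = -1 - g (D(g) = 2 - (g + 3) = 2 - (3 + g) = 2 + (-3 - g) = -1 - g)
v(Z) = -3 (v(Z) = -4 - (-1 - 1*0) = -4 - (-1 + 0) = -4 - 1*(-1) = -4 + 1 = -3)
v(8) + L = -3 + 199 = 196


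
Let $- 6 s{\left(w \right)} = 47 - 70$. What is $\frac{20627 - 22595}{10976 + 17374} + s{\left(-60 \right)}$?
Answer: $\frac{35569}{9450} \approx 3.7639$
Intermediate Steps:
$s{\left(w \right)} = \frac{23}{6}$ ($s{\left(w \right)} = - \frac{47 - 70}{6} = \left(- \frac{1}{6}\right) \left(-23\right) = \frac{23}{6}$)
$\frac{20627 - 22595}{10976 + 17374} + s{\left(-60 \right)} = \frac{20627 - 22595}{10976 + 17374} + \frac{23}{6} = - \frac{1968}{28350} + \frac{23}{6} = \left(-1968\right) \frac{1}{28350} + \frac{23}{6} = - \frac{328}{4725} + \frac{23}{6} = \frac{35569}{9450}$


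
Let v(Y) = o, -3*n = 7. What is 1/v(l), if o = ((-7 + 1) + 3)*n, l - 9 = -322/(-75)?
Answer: ⅐ ≈ 0.14286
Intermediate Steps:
n = -7/3 (n = -⅓*7 = -7/3 ≈ -2.3333)
l = 997/75 (l = 9 - 322/(-75) = 9 - 322*(-1/75) = 9 + 322/75 = 997/75 ≈ 13.293)
o = 7 (o = ((-7 + 1) + 3)*(-7/3) = (-6 + 3)*(-7/3) = -3*(-7/3) = 7)
v(Y) = 7
1/v(l) = 1/7 = ⅐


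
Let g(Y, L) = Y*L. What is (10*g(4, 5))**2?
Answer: 40000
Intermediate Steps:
g(Y, L) = L*Y
(10*g(4, 5))**2 = (10*(5*4))**2 = (10*20)**2 = 200**2 = 40000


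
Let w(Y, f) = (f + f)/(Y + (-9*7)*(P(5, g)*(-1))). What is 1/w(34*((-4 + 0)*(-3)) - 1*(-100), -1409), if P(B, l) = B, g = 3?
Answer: -823/2818 ≈ -0.29205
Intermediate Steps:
w(Y, f) = 2*f/(315 + Y) (w(Y, f) = (f + f)/(Y + (-9*7)*(5*(-1))) = (2*f)/(Y - 63*(-5)) = (2*f)/(Y + 315) = (2*f)/(315 + Y) = 2*f/(315 + Y))
1/w(34*((-4 + 0)*(-3)) - 1*(-100), -1409) = 1/(2*(-1409)/(315 + (34*((-4 + 0)*(-3)) - 1*(-100)))) = 1/(2*(-1409)/(315 + (34*(-4*(-3)) + 100))) = 1/(2*(-1409)/(315 + (34*12 + 100))) = 1/(2*(-1409)/(315 + (408 + 100))) = 1/(2*(-1409)/(315 + 508)) = 1/(2*(-1409)/823) = 1/(2*(-1409)*(1/823)) = 1/(-2818/823) = -823/2818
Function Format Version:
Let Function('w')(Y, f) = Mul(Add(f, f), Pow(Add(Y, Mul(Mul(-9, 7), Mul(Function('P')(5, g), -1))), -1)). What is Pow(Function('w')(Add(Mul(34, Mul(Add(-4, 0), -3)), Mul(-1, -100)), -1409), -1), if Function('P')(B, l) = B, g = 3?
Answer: Rational(-823, 2818) ≈ -0.29205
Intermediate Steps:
Function('w')(Y, f) = Mul(2, f, Pow(Add(315, Y), -1)) (Function('w')(Y, f) = Mul(Add(f, f), Pow(Add(Y, Mul(Mul(-9, 7), Mul(5, -1))), -1)) = Mul(Mul(2, f), Pow(Add(Y, Mul(-63, -5)), -1)) = Mul(Mul(2, f), Pow(Add(Y, 315), -1)) = Mul(Mul(2, f), Pow(Add(315, Y), -1)) = Mul(2, f, Pow(Add(315, Y), -1)))
Pow(Function('w')(Add(Mul(34, Mul(Add(-4, 0), -3)), Mul(-1, -100)), -1409), -1) = Pow(Mul(2, -1409, Pow(Add(315, Add(Mul(34, Mul(Add(-4, 0), -3)), Mul(-1, -100))), -1)), -1) = Pow(Mul(2, -1409, Pow(Add(315, Add(Mul(34, Mul(-4, -3)), 100)), -1)), -1) = Pow(Mul(2, -1409, Pow(Add(315, Add(Mul(34, 12), 100)), -1)), -1) = Pow(Mul(2, -1409, Pow(Add(315, Add(408, 100)), -1)), -1) = Pow(Mul(2, -1409, Pow(Add(315, 508), -1)), -1) = Pow(Mul(2, -1409, Pow(823, -1)), -1) = Pow(Mul(2, -1409, Rational(1, 823)), -1) = Pow(Rational(-2818, 823), -1) = Rational(-823, 2818)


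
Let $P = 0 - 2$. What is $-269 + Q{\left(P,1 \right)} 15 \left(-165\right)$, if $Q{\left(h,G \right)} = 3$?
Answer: $-7694$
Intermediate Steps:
$P = -2$ ($P = 0 - 2 = -2$)
$-269 + Q{\left(P,1 \right)} 15 \left(-165\right) = -269 + 3 \cdot 15 \left(-165\right) = -269 + 45 \left(-165\right) = -269 - 7425 = -7694$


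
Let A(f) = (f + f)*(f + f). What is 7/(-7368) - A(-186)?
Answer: -1019613319/7368 ≈ -1.3838e+5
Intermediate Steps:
A(f) = 4*f² (A(f) = (2*f)*(2*f) = 4*f²)
7/(-7368) - A(-186) = 7/(-7368) - 4*(-186)² = -1/7368*7 - 4*34596 = -7/7368 - 1*138384 = -7/7368 - 138384 = -1019613319/7368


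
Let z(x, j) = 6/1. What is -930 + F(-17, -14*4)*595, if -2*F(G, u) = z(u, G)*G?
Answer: 29415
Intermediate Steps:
z(x, j) = 6 (z(x, j) = 6*1 = 6)
F(G, u) = -3*G
-930 + F(-17, -14*4)*595 = -930 - 3*(-17)*595 = -930 + 51*595 = -930 + 30345 = 29415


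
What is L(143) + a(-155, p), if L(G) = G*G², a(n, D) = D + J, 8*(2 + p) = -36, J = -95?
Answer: 5848211/2 ≈ 2.9241e+6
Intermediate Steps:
p = -13/2 (p = -2 + (⅛)*(-36) = -2 - 9/2 = -13/2 ≈ -6.5000)
a(n, D) = -95 + D (a(n, D) = D - 95 = -95 + D)
L(G) = G³
L(143) + a(-155, p) = 143³ + (-95 - 13/2) = 2924207 - 203/2 = 5848211/2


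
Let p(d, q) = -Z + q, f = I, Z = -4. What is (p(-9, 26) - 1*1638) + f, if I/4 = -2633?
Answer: -12140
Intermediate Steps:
I = -10532 (I = 4*(-2633) = -10532)
f = -10532
p(d, q) = 4 + q (p(d, q) = -1*(-4) + q = 4 + q)
(p(-9, 26) - 1*1638) + f = ((4 + 26) - 1*1638) - 10532 = (30 - 1638) - 10532 = -1608 - 10532 = -12140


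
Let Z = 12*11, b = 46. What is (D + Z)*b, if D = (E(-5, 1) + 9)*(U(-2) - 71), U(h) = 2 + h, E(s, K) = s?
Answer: -6992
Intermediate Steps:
Z = 132
D = -284 (D = (-5 + 9)*((2 - 2) - 71) = 4*(0 - 71) = 4*(-71) = -284)
(D + Z)*b = (-284 + 132)*46 = -152*46 = -6992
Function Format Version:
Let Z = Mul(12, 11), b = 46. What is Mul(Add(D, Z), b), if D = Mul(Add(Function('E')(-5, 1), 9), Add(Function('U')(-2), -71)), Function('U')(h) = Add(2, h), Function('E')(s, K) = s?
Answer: -6992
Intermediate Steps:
Z = 132
D = -284 (D = Mul(Add(-5, 9), Add(Add(2, -2), -71)) = Mul(4, Add(0, -71)) = Mul(4, -71) = -284)
Mul(Add(D, Z), b) = Mul(Add(-284, 132), 46) = Mul(-152, 46) = -6992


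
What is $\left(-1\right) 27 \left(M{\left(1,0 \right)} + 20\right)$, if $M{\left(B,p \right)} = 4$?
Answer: $-648$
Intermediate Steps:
$\left(-1\right) 27 \left(M{\left(1,0 \right)} + 20\right) = \left(-1\right) 27 \left(4 + 20\right) = \left(-27\right) 24 = -648$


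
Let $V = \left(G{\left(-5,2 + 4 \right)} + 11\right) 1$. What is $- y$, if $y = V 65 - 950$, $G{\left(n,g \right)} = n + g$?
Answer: $170$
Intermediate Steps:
$G{\left(n,g \right)} = g + n$
$V = 12$ ($V = \left(\left(\left(2 + 4\right) - 5\right) + 11\right) 1 = \left(\left(6 - 5\right) + 11\right) 1 = \left(1 + 11\right) 1 = 12 \cdot 1 = 12$)
$y = -170$ ($y = 12 \cdot 65 - 950 = 780 - 950 = -170$)
$- y = \left(-1\right) \left(-170\right) = 170$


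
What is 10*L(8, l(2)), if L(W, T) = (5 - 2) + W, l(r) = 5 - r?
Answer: 110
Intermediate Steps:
L(W, T) = 3 + W
10*L(8, l(2)) = 10*(3 + 8) = 10*11 = 110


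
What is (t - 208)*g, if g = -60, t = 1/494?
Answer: 3082530/247 ≈ 12480.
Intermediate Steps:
t = 1/494 ≈ 0.0020243
(t - 208)*g = (1/494 - 208)*(-60) = -102751/494*(-60) = 3082530/247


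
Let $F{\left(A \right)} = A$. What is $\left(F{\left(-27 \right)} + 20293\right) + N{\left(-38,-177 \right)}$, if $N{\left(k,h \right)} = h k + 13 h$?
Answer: $24691$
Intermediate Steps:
$N{\left(k,h \right)} = 13 h + h k$
$\left(F{\left(-27 \right)} + 20293\right) + N{\left(-38,-177 \right)} = \left(-27 + 20293\right) - 177 \left(13 - 38\right) = 20266 - -4425 = 20266 + 4425 = 24691$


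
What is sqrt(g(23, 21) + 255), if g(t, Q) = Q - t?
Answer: sqrt(253) ≈ 15.906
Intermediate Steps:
sqrt(g(23, 21) + 255) = sqrt((21 - 1*23) + 255) = sqrt((21 - 23) + 255) = sqrt(-2 + 255) = sqrt(253)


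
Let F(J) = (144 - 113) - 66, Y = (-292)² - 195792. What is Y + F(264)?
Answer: -110563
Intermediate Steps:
Y = -110528 (Y = 85264 - 195792 = -110528)
F(J) = -35 (F(J) = 31 - 66 = -35)
Y + F(264) = -110528 - 35 = -110563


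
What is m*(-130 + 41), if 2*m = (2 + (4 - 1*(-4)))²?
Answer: -4450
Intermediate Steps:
m = 50 (m = (2 + (4 - 1*(-4)))²/2 = (2 + (4 + 4))²/2 = (2 + 8)²/2 = (½)*10² = (½)*100 = 50)
m*(-130 + 41) = 50*(-130 + 41) = 50*(-89) = -4450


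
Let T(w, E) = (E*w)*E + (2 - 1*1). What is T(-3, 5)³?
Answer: -405224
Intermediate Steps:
T(w, E) = 1 + w*E² (T(w, E) = w*E² + (2 - 1) = w*E² + 1 = 1 + w*E²)
T(-3, 5)³ = (1 - 3*5²)³ = (1 - 3*25)³ = (1 - 75)³ = (-74)³ = -405224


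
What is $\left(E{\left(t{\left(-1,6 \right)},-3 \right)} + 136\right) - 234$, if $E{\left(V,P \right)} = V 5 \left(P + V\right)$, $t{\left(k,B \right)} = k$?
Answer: $-78$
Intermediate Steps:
$E{\left(V,P \right)} = 5 V \left(P + V\right)$
$\left(E{\left(t{\left(-1,6 \right)},-3 \right)} + 136\right) - 234 = \left(5 \left(-1\right) \left(-3 - 1\right) + 136\right) - 234 = \left(5 \left(-1\right) \left(-4\right) + 136\right) - 234 = \left(20 + 136\right) - 234 = 156 - 234 = -78$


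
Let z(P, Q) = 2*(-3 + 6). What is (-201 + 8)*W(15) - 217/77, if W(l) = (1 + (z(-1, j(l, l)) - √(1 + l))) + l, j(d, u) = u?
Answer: -38245/11 ≈ -3476.8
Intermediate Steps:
z(P, Q) = 6 (z(P, Q) = 2*3 = 6)
W(l) = 7 + l - √(1 + l) (W(l) = (1 + (6 - √(1 + l))) + l = (7 - √(1 + l)) + l = 7 + l - √(1 + l))
(-201 + 8)*W(15) - 217/77 = (-201 + 8)*(7 + 15 - √(1 + 15)) - 217/77 = -193*(7 + 15 - √16) - 217*1/77 = -193*(7 + 15 - 1*4) - 31/11 = -193*(7 + 15 - 4) - 31/11 = -193*18 - 31/11 = -3474 - 31/11 = -38245/11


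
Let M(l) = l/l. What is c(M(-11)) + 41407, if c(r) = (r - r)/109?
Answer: 41407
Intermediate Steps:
M(l) = 1
c(r) = 0 (c(r) = 0*(1/109) = 0)
c(M(-11)) + 41407 = 0 + 41407 = 41407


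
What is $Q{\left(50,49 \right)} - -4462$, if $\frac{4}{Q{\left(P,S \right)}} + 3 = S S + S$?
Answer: $\frac{10918518}{2447} \approx 4462.0$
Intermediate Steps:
$Q{\left(P,S \right)} = \frac{4}{-3 + S + S^{2}}$ ($Q{\left(P,S \right)} = \frac{4}{-3 + \left(S S + S\right)} = \frac{4}{-3 + \left(S^{2} + S\right)} = \frac{4}{-3 + \left(S + S^{2}\right)} = \frac{4}{-3 + S + S^{2}}$)
$Q{\left(50,49 \right)} - -4462 = \frac{4}{-3 + 49 + 49^{2}} - -4462 = \frac{4}{-3 + 49 + 2401} + 4462 = \frac{4}{2447} + 4462 = \frac{10918518}{2447}$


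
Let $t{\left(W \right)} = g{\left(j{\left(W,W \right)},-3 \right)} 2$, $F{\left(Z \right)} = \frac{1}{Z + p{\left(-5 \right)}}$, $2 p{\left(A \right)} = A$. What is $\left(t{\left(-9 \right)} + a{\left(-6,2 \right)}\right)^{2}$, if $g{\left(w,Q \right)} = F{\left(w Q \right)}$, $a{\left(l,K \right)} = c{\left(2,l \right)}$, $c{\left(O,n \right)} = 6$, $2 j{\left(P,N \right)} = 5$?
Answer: $\frac{841}{25} \approx 33.64$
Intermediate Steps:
$p{\left(A \right)} = \frac{A}{2}$
$j{\left(P,N \right)} = \frac{5}{2}$ ($j{\left(P,N \right)} = \frac{1}{2} \cdot 5 = \frac{5}{2}$)
$a{\left(l,K \right)} = 6$
$F{\left(Z \right)} = \frac{1}{- \frac{5}{2} + Z}$ ($F{\left(Z \right)} = \frac{1}{Z + \frac{1}{2} \left(-5\right)} = \frac{1}{Z - \frac{5}{2}} = \frac{1}{- \frac{5}{2} + Z}$)
$g{\left(w,Q \right)} = \frac{2}{-5 + 2 Q w}$ ($g{\left(w,Q \right)} = \frac{2}{-5 + 2 w Q} = \frac{2}{-5 + 2 Q w}$)
$t{\left(W \right)} = - \frac{1}{5}$ ($t{\left(W \right)} = \frac{2}{-5 + 2 \left(-3\right) \frac{5}{2}} \cdot 2 = \frac{2}{-5 - 15} \cdot 2 = \frac{2}{-20} \cdot 2 = 2 \left(- \frac{1}{20}\right) 2 = \left(- \frac{1}{10}\right) 2 = - \frac{1}{5}$)
$\left(t{\left(-9 \right)} + a{\left(-6,2 \right)}\right)^{2} = \left(- \frac{1}{5} + 6\right)^{2} = \left(\frac{29}{5}\right)^{2} = \frac{841}{25}$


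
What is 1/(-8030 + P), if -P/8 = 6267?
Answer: -1/58166 ≈ -1.7192e-5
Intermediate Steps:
P = -50136 (P = -8*6267 = -50136)
1/(-8030 + P) = 1/(-8030 - 50136) = 1/(-58166) = -1/58166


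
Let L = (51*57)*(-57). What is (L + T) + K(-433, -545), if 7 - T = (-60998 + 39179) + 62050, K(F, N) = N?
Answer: -206468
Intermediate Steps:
L = -165699 (L = 2907*(-57) = -165699)
T = -40224 (T = 7 - ((-60998 + 39179) + 62050) = 7 - (-21819 + 62050) = 7 - 1*40231 = 7 - 40231 = -40224)
(L + T) + K(-433, -545) = (-165699 - 40224) - 545 = -205923 - 545 = -206468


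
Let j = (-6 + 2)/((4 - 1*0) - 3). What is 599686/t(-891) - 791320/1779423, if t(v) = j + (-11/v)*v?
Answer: -355702310326/8897115 ≈ -39980.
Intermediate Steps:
j = -4 (j = -4/((4 + 0) - 3) = -4/(4 - 3) = -4/1 = -4*1 = -4)
t(v) = -15 (t(v) = -4 + (-11/v)*v = -4 - 11 = -15)
599686/t(-891) - 791320/1779423 = 599686/(-15) - 791320/1779423 = 599686*(-1/15) - 791320*1/1779423 = -599686/15 - 791320/1779423 = -355702310326/8897115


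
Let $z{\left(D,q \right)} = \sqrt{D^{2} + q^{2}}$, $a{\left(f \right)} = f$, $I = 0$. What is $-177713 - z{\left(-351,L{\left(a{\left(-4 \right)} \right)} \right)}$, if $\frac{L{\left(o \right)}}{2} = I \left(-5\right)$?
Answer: $-178064$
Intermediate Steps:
$L{\left(o \right)} = 0$ ($L{\left(o \right)} = 2 \cdot 0 \left(-5\right) = 2 \cdot 0 = 0$)
$-177713 - z{\left(-351,L{\left(a{\left(-4 \right)} \right)} \right)} = -177713 - \sqrt{\left(-351\right)^{2} + 0^{2}} = -177713 - \sqrt{123201 + 0} = -177713 - \sqrt{123201} = -177713 - 351 = -178064$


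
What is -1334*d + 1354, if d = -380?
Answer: 508274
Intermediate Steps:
-1334*d + 1354 = -1334*(-380) + 1354 = 506920 + 1354 = 508274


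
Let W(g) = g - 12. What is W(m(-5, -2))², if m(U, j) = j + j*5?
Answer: 576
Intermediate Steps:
m(U, j) = 6*j (m(U, j) = j + 5*j = 6*j)
W(g) = -12 + g
W(m(-5, -2))² = (-12 + 6*(-2))² = (-12 - 12)² = (-24)² = 576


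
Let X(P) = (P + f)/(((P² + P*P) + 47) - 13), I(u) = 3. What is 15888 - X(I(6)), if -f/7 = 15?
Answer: 413139/26 ≈ 15890.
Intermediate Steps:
f = -105 (f = -7*15 = -105)
X(P) = (-105 + P)/(34 + 2*P²) (X(P) = (P - 105)/(((P² + P*P) + 47) - 13) = (-105 + P)/(((P² + P²) + 47) - 13) = (-105 + P)/((2*P² + 47) - 13) = (-105 + P)/((47 + 2*P²) - 13) = (-105 + P)/(34 + 2*P²))
15888 - X(I(6)) = 15888 - (-105 + 3)/(2*(17 + 3²)) = 15888 - (-102)/(2*(17 + 9)) = 15888 - (-102)/(2*26) = 15888 - 1*(-51/26) = 15888 + 51/26 = 413139/26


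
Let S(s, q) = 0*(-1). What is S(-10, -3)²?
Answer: 0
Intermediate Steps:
S(s, q) = 0
S(-10, -3)² = 0² = 0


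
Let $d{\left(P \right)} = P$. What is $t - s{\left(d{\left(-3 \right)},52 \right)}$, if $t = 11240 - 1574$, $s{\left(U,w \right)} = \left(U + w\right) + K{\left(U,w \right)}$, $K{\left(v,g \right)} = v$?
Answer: $9620$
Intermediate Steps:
$s{\left(U,w \right)} = w + 2 U$ ($s{\left(U,w \right)} = \left(U + w\right) + U = w + 2 U$)
$t = 9666$ ($t = 11240 - 1574 = 9666$)
$t - s{\left(d{\left(-3 \right)},52 \right)} = 9666 - \left(52 + 2 \left(-3\right)\right) = 9666 - \left(52 - 6\right) = 9666 - 46 = 9620$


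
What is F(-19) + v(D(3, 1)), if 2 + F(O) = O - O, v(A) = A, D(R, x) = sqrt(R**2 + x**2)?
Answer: -2 + sqrt(10) ≈ 1.1623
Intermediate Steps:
F(O) = -2 (F(O) = -2 + (O - O) = -2 + 0 = -2)
F(-19) + v(D(3, 1)) = -2 + sqrt(3**2 + 1**2) = -2 + sqrt(9 + 1) = -2 + sqrt(10)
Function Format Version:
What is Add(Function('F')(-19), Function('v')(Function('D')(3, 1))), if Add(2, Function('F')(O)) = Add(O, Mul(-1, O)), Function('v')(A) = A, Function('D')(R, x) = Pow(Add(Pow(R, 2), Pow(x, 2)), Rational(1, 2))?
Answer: Add(-2, Pow(10, Rational(1, 2))) ≈ 1.1623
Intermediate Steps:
Function('F')(O) = -2 (Function('F')(O) = Add(-2, Add(O, Mul(-1, O))) = Add(-2, 0) = -2)
Add(Function('F')(-19), Function('v')(Function('D')(3, 1))) = Add(-2, Pow(Add(Pow(3, 2), Pow(1, 2)), Rational(1, 2))) = Add(-2, Pow(Add(9, 1), Rational(1, 2))) = Add(-2, Pow(10, Rational(1, 2)))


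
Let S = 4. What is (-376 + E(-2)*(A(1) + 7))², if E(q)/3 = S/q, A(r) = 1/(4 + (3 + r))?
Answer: 2805625/16 ≈ 1.7535e+5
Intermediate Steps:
A(r) = 1/(7 + r)
E(q) = 12/q (E(q) = 3*(4/q) = 12/q)
(-376 + E(-2)*(A(1) + 7))² = (-376 + (12/(-2))*(1/(7 + 1) + 7))² = (-376 + (12*(-½))*(1/8 + 7))² = (-376 - 6*(⅛ + 7))² = (-376 - 6*57/8)² = (-376 - 171/4)² = (-1675/4)² = 2805625/16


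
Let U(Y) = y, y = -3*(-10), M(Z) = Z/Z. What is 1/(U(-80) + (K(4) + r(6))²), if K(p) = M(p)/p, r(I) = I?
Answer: 16/1105 ≈ 0.014480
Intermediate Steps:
M(Z) = 1
y = 30
K(p) = 1/p
U(Y) = 30
1/(U(-80) + (K(4) + r(6))²) = 1/(30 + (1/4 + 6)²) = 1/(30 + (¼ + 6)²) = 1/(30 + (25/4)²) = 1/(30 + 625/16) = 1/(1105/16) = 16/1105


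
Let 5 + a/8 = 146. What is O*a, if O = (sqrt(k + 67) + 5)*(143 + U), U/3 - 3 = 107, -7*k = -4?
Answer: 2667720 + 533544*sqrt(3311)/7 ≈ 7.0536e+6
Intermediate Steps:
k = 4/7 (k = -1/7*(-4) = 4/7 ≈ 0.57143)
U = 330 (U = 9 + 3*107 = 9 + 321 = 330)
a = 1128 (a = -40 + 8*146 = -40 + 1168 = 1128)
O = 2365 + 473*sqrt(3311)/7 (O = (sqrt(4/7 + 67) + 5)*(143 + 330) = (sqrt(473/7) + 5)*473 = (sqrt(3311)/7 + 5)*473 = (5 + sqrt(3311)/7)*473 = 2365 + 473*sqrt(3311)/7 ≈ 6253.1)
O*a = (2365 + 473*sqrt(3311)/7)*1128 = 2667720 + 533544*sqrt(3311)/7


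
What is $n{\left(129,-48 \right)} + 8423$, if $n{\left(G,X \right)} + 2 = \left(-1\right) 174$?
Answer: $8247$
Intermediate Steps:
$n{\left(G,X \right)} = -176$ ($n{\left(G,X \right)} = -2 - 174 = -176$)
$n{\left(129,-48 \right)} + 8423 = -176 + 8423 = 8247$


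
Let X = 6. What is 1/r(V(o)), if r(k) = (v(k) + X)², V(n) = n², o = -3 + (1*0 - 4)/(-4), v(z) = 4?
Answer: 1/100 ≈ 0.010000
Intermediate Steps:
o = -2 (o = -3 + (0 - 4)*(-¼) = -3 - 4*(-¼) = -3 + 1 = -2)
r(k) = 100 (r(k) = (4 + 6)² = 10² = 100)
1/r(V(o)) = 1/100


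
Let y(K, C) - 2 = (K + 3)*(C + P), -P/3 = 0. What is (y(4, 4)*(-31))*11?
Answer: -10230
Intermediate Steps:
P = 0 (P = -3*0 = 0)
y(K, C) = 2 + C*(3 + K) (y(K, C) = 2 + (K + 3)*(C + 0) = 2 + (3 + K)*C = 2 + C*(3 + K))
(y(4, 4)*(-31))*11 = ((2 + 3*4 + 4*4)*(-31))*11 = ((2 + 12 + 16)*(-31))*11 = (30*(-31))*11 = -930*11 = -10230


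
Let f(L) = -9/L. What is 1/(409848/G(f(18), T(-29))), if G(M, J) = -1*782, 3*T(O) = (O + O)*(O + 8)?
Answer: -391/204924 ≈ -0.0019080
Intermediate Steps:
T(O) = 2*O*(8 + O)/3 (T(O) = ((O + O)*(O + 8))/3 = ((2*O)*(8 + O))/3 = (2*O*(8 + O))/3 = 2*O*(8 + O)/3)
G(M, J) = -782
1/(409848/G(f(18), T(-29))) = 1/(409848/(-782)) = 1/(409848*(-1/782)) = 1/(-204924/391) = -391/204924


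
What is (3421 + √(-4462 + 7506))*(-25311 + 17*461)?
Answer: -59778554 - 34948*√761 ≈ -6.0743e+7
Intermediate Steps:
(3421 + √(-4462 + 7506))*(-25311 + 17*461) = (3421 + √3044)*(-25311 + 7837) = (3421 + 2*√761)*(-17474) = -59778554 - 34948*√761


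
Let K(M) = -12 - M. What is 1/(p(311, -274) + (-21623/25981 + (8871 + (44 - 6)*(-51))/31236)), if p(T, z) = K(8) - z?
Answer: 270514172/68545503103 ≈ 0.0039465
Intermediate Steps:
p(T, z) = -20 - z (p(T, z) = (-12 - 1*8) - z = (-12 - 8) - z = -20 - z)
1/(p(311, -274) + (-21623/25981 + (8871 + (44 - 6)*(-51))/31236)) = 1/((-20 - 1*(-274)) + (-21623/25981 + (8871 + (44 - 6)*(-51))/31236)) = 1/((-20 + 274) + (-21623*1/25981 + (8871 + 38*(-51))*(1/31236))) = 1/(254 + (-21623/25981 + (8871 - 1938)*(1/31236))) = 1/(254 + (-21623/25981 + 6933*(1/31236))) = 1/(254 + (-21623/25981 + 2311/10412)) = 1/(254 - 165096585/270514172) = 1/(68545503103/270514172) = 270514172/68545503103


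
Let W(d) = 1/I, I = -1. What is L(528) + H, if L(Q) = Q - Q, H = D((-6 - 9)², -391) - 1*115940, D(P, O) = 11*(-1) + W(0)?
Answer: -115952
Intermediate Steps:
W(d) = -1 (W(d) = 1/(-1) = -1)
D(P, O) = -12 (D(P, O) = 11*(-1) - 1 = -11 - 1 = -12)
H = -115952 (H = -12 - 1*115940 = -12 - 115940 = -115952)
L(Q) = 0
L(528) + H = 0 - 115952 = -115952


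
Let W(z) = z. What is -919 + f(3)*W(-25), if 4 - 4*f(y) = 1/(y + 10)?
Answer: -49063/52 ≈ -943.52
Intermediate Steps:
f(y) = 1 - 1/(4*(10 + y)) (f(y) = 1 - 1/(4*(y + 10)) = 1 - 1/(4*(10 + y)))
-919 + f(3)*W(-25) = -919 + ((39/4 + 3)/(10 + 3))*(-25) = -919 + ((51/4)/13)*(-25) = -919 + ((1/13)*(51/4))*(-25) = -919 + (51/52)*(-25) = -919 - 1275/52 = -49063/52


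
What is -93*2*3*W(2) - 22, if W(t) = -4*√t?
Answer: -22 + 2232*√2 ≈ 3134.5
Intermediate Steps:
-93*2*3*W(2) - 22 = -93*2*3*(-4*√2) - 22 = -558*(-4*√2) - 22 = -(-2232)*√2 - 22 = 2232*√2 - 22 = -22 + 2232*√2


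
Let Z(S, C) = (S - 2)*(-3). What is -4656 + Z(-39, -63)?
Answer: -4533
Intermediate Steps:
Z(S, C) = 6 - 3*S (Z(S, C) = (-2 + S)*(-3) = 6 - 3*S)
-4656 + Z(-39, -63) = -4656 + (6 - 3*(-39)) = -4656 + (6 + 117) = -4656 + 123 = -4533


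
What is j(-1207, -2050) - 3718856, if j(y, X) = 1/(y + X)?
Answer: -12112313993/3257 ≈ -3.7189e+6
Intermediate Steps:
j(y, X) = 1/(X + y)
j(-1207, -2050) - 3718856 = 1/(-2050 - 1207) - 3718856 = 1/(-3257) - 3718856 = -1/3257 - 3718856 = -12112313993/3257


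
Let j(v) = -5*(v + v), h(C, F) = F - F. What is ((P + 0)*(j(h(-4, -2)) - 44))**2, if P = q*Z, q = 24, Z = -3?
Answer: 10036224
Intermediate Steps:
h(C, F) = 0
j(v) = -10*v
P = -72 (P = 24*(-3) = -72)
((P + 0)*(j(h(-4, -2)) - 44))**2 = ((-72 + 0)*(-10*0 - 44))**2 = (-72*(0 - 44))**2 = (-72*(-44))**2 = 3168**2 = 10036224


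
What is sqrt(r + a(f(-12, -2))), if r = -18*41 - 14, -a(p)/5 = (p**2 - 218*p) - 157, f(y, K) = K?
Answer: I*sqrt(2167) ≈ 46.551*I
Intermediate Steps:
a(p) = 785 - 5*p**2 + 1090*p (a(p) = -5*((p**2 - 218*p) - 157) = -5*(-157 + p**2 - 218*p) = 785 - 5*p**2 + 1090*p)
r = -752 (r = -738 - 14 = -752)
sqrt(r + a(f(-12, -2))) = sqrt(-752 + (785 - 5*(-2)**2 + 1090*(-2))) = sqrt(-752 + (785 - 5*4 - 2180)) = sqrt(-752 + (785 - 20 - 2180)) = sqrt(-752 - 1415) = sqrt(-2167) = I*sqrt(2167)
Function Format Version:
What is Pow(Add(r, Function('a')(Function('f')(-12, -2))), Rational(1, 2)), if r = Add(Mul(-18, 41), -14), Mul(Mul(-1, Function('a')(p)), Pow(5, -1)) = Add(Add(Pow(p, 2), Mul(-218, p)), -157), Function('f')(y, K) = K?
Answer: Mul(I, Pow(2167, Rational(1, 2))) ≈ Mul(46.551, I)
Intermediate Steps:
Function('a')(p) = Add(785, Mul(-5, Pow(p, 2)), Mul(1090, p)) (Function('a')(p) = Mul(-5, Add(Add(Pow(p, 2), Mul(-218, p)), -157)) = Mul(-5, Add(-157, Pow(p, 2), Mul(-218, p))) = Add(785, Mul(-5, Pow(p, 2)), Mul(1090, p)))
r = -752 (r = Add(-738, -14) = -752)
Pow(Add(r, Function('a')(Function('f')(-12, -2))), Rational(1, 2)) = Pow(Add(-752, Add(785, Mul(-5, Pow(-2, 2)), Mul(1090, -2))), Rational(1, 2)) = Pow(Add(-752, Add(785, Mul(-5, 4), -2180)), Rational(1, 2)) = Pow(Add(-752, Add(785, -20, -2180)), Rational(1, 2)) = Pow(Add(-752, -1415), Rational(1, 2)) = Pow(-2167, Rational(1, 2)) = Mul(I, Pow(2167, Rational(1, 2)))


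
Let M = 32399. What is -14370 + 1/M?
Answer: -465573629/32399 ≈ -14370.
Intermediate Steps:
-14370 + 1/M = -14370 + 1/32399 = -465573629/32399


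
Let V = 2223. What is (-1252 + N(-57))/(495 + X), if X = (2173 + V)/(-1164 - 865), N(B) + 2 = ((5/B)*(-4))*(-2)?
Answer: -145110022/56997663 ≈ -2.5459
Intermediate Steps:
N(B) = -2 + 40/B (N(B) = -2 + ((5/B)*(-4))*(-2) = -2 - 20/B*(-2) = -2 + 40/B)
X = -4396/2029 (X = (2173 + 2223)/(-1164 - 865) = 4396/(-2029) = 4396*(-1/2029) = -4396/2029 ≈ -2.1666)
(-1252 + N(-57))/(495 + X) = (-1252 + (-2 + 40/(-57)))/(495 - 4396/2029) = (-1252 + (-2 + 40*(-1/57)))/(999959/2029) = (-1252 + (-2 - 40/57))*(2029/999959) = (-1252 - 154/57)*(2029/999959) = -71518/57*2029/999959 = -145110022/56997663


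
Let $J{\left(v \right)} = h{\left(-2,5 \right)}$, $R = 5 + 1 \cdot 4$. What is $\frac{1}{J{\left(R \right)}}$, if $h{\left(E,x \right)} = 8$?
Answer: $\frac{1}{8} \approx 0.125$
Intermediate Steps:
$R = 9$ ($R = 5 + 4 = 9$)
$J{\left(v \right)} = 8$
$\frac{1}{J{\left(R \right)}} = \frac{1}{8}$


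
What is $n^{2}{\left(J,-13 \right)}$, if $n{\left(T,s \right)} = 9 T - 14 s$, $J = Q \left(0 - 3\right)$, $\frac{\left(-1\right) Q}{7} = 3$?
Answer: $561001$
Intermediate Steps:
$Q = -21$ ($Q = \left(-7\right) 3 = -21$)
$J = 63$ ($J = - 21 \left(0 - 3\right) = \left(-21\right) \left(-3\right) = 63$)
$n{\left(T,s \right)} = - 14 s + 9 T$
$n^{2}{\left(J,-13 \right)} = \left(\left(-14\right) \left(-13\right) + 9 \cdot 63\right)^{2} = \left(182 + 567\right)^{2} = 749^{2} = 561001$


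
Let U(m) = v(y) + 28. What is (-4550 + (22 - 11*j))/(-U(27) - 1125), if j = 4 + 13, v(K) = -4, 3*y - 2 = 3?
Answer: 4715/1149 ≈ 4.1036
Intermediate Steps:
y = 5/3 (y = ⅔ + (⅓)*3 = ⅔ + 1 = 5/3 ≈ 1.6667)
j = 17
U(m) = 24 (U(m) = -4 + 28 = 24)
(-4550 + (22 - 11*j))/(-U(27) - 1125) = (-4550 + (22 - 11*17))/(-1*24 - 1125) = (-4550 + (22 - 187))/(-24 - 1125) = (-4550 - 165)/(-1149) = -4715*(-1/1149) = 4715/1149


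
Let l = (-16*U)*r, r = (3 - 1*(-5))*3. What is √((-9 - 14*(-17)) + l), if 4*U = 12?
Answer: I*√923 ≈ 30.381*I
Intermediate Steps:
U = 3 (U = (¼)*12 = 3)
r = 24 (r = (3 + 5)*3 = 8*3 = 24)
l = -1152 (l = -16*3*24 = -48*24 = -1152)
√((-9 - 14*(-17)) + l) = √((-9 - 14*(-17)) - 1152) = √((-9 + 238) - 1152) = √(229 - 1152) = √(-923) = I*√923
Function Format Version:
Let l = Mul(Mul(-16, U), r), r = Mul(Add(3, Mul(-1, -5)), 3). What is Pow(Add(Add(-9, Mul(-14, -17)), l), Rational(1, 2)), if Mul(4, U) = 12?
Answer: Mul(I, Pow(923, Rational(1, 2))) ≈ Mul(30.381, I)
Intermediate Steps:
U = 3 (U = Mul(Rational(1, 4), 12) = 3)
r = 24 (r = Mul(Add(3, 5), 3) = Mul(8, 3) = 24)
l = -1152 (l = Mul(Mul(-16, 3), 24) = Mul(-48, 24) = -1152)
Pow(Add(Add(-9, Mul(-14, -17)), l), Rational(1, 2)) = Pow(Add(Add(-9, Mul(-14, -17)), -1152), Rational(1, 2)) = Pow(Add(Add(-9, 238), -1152), Rational(1, 2)) = Pow(Add(229, -1152), Rational(1, 2)) = Pow(-923, Rational(1, 2)) = Mul(I, Pow(923, Rational(1, 2)))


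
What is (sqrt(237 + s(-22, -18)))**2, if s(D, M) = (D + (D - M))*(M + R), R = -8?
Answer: 913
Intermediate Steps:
s(D, M) = (-8 + M)*(-M + 2*D) (s(D, M) = (D + (D - M))*(M - 8) = (-M + 2*D)*(-8 + M) = (-8 + M)*(-M + 2*D))
(sqrt(237 + s(-22, -18)))**2 = (sqrt(237 + (-1*(-18)**2 - 16*(-22) + 8*(-18) + 2*(-22)*(-18))))**2 = (sqrt(237 + (-1*324 + 352 - 144 + 792)))**2 = (sqrt(237 + (-324 + 352 - 144 + 792)))**2 = (sqrt(237 + 676))**2 = (sqrt(913))**2 = 913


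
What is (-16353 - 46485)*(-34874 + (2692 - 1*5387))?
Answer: 2360760822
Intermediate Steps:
(-16353 - 46485)*(-34874 + (2692 - 1*5387)) = -62838*(-34874 + (2692 - 5387)) = -62838*(-34874 - 2695) = -62838*(-37569) = 2360760822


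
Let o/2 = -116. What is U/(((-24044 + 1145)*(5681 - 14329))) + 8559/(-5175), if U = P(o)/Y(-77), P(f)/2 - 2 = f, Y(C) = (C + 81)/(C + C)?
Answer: -4093845037/2475381900 ≈ -1.6538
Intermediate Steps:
o = -232 (o = 2*(-116) = -232)
Y(C) = (81 + C)/(2*C) (Y(C) = (81 + C)/((2*C)) = (81 + C)*(1/(2*C)) = (81 + C)/(2*C))
P(f) = 4 + 2*f
U = 17710 (U = (4 + 2*(-232))/(((½)*(81 - 77)/(-77))) = (4 - 464)/(((½)*(-1/77)*4)) = -460/(-2/77) = -460*(-77/2) = 17710)
U/(((-24044 + 1145)*(5681 - 14329))) + 8559/(-5175) = 17710/(((-24044 + 1145)*(5681 - 14329))) + 8559/(-5175) = 17710/((-22899*(-8648))) + 8559*(-1/5175) = 17710/198030552 - 951/575 = 17710*(1/198030552) - 951/575 = 385/4305012 - 951/575 = -4093845037/2475381900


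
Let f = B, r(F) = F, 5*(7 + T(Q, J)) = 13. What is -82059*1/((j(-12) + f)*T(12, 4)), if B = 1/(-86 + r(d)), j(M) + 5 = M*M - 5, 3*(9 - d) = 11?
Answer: 902649/6485 ≈ 139.19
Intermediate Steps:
d = 16/3 (d = 9 - ⅓*11 = 9 - 11/3 = 16/3 ≈ 5.3333)
T(Q, J) = -22/5 (T(Q, J) = -7 + (⅕)*13 = -7 + 13/5 = -22/5)
j(M) = -10 + M² (j(M) = -5 + (M*M - 5) = -5 + (M² - 5) = -5 + (-5 + M²) = -10 + M²)
B = -3/242 (B = 1/(-86 + 16/3) = 1/(-242/3) = -3/242 ≈ -0.012397)
f = -3/242 ≈ -0.012397
-82059*1/((j(-12) + f)*T(12, 4)) = -82059*(-5/(22*((-10 + (-12)²) - 3/242))) = -82059*(-5/(22*((-10 + 144) - 3/242))) = -82059*(-5/(22*(134 - 3/242))) = -82059/((32425/242)*(-22/5)) = -82059/(-6485/11) = -82059*(-11/6485) = 902649/6485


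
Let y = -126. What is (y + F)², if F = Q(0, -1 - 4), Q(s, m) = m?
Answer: 17161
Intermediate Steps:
F = -5 (F = -1 - 4 = -5)
(y + F)² = (-126 - 5)² = (-131)² = 17161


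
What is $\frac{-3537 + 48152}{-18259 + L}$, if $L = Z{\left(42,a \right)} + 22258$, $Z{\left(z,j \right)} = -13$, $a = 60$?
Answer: $\frac{44615}{3986} \approx 11.193$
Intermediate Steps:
$L = 22245$ ($L = -13 + 22258 = 22245$)
$\frac{-3537 + 48152}{-18259 + L} = \frac{-3537 + 48152}{-18259 + 22245} = \frac{44615}{3986}$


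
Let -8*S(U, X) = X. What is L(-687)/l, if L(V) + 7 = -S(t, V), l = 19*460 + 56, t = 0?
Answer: -743/70368 ≈ -0.010559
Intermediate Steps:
l = 8796 (l = 8740 + 56 = 8796)
S(U, X) = -X/8
L(V) = -7 + V/8 (L(V) = -7 - (-1)*V/8 = -7 + V/8)
L(-687)/l = (-7 + (⅛)*(-687))/8796 = (-7 - 687/8)*(1/8796) = -743/8*1/8796 = -743/70368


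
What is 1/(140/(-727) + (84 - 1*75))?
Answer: 727/6403 ≈ 0.11354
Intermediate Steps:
1/(140/(-727) + (84 - 1*75)) = 1/(140*(-1/727) + (84 - 75)) = 1/(-140/727 + 9) = 1/(6403/727) = 727/6403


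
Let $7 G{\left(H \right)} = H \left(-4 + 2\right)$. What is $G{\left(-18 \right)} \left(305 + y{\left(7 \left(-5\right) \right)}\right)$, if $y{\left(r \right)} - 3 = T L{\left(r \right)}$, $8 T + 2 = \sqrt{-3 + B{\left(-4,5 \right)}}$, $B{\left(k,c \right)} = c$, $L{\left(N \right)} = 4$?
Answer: $\frac{11052}{7} + \frac{18 \sqrt{2}}{7} \approx 1582.5$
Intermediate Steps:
$T = - \frac{1}{4} + \frac{\sqrt{2}}{8}$ ($T = - \frac{1}{4} + \frac{\sqrt{-3 + 5}}{8} = - \frac{1}{4} + \frac{\sqrt{2}}{8} \approx -0.073223$)
$G{\left(H \right)} = - \frac{2 H}{7}$ ($G{\left(H \right)} = \frac{H \left(-4 + 2\right)}{7} = \frac{H \left(-2\right)}{7} = \frac{\left(-2\right) H}{7} = - \frac{2 H}{7}$)
$y{\left(r \right)} = 2 + \frac{\sqrt{2}}{2}$ ($y{\left(r \right)} = 3 + \left(- \frac{1}{4} + \frac{\sqrt{2}}{8}\right) 4 = 3 - \left(1 - \frac{\sqrt{2}}{2}\right) = 2 + \frac{\sqrt{2}}{2}$)
$G{\left(-18 \right)} \left(305 + y{\left(7 \left(-5\right) \right)}\right) = \left(- \frac{2}{7}\right) \left(-18\right) \left(305 + \left(2 + \frac{\sqrt{2}}{2}\right)\right) = \frac{36 \left(307 + \frac{\sqrt{2}}{2}\right)}{7} = \frac{11052}{7} + \frac{18 \sqrt{2}}{7}$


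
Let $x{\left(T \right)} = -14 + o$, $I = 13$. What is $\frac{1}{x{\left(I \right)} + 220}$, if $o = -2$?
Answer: $\frac{1}{204} \approx 0.004902$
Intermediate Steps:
$x{\left(T \right)} = -16$ ($x{\left(T \right)} = -14 - 2 = -16$)
$\frac{1}{x{\left(I \right)} + 220} = \frac{1}{-16 + 220} = \frac{1}{204}$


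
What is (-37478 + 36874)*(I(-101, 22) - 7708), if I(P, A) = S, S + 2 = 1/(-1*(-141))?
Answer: 656613836/141 ≈ 4.6568e+6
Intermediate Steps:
S = -281/141 (S = -2 + 1/(-1*(-141)) = -2 + 1/141 = -281/141 ≈ -1.9929)
I(P, A) = -281/141
(-37478 + 36874)*(I(-101, 22) - 7708) = (-37478 + 36874)*(-281/141 - 7708) = -604*(-1087109/141) = 656613836/141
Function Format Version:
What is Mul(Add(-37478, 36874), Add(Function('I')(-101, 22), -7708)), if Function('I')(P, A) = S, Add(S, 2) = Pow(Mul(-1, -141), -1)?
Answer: Rational(656613836, 141) ≈ 4.6568e+6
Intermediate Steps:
S = Rational(-281, 141) (S = Add(-2, Pow(Mul(-1, -141), -1)) = Add(-2, Pow(141, -1)) = Add(-2, Rational(1, 141)) = Rational(-281, 141) ≈ -1.9929)
Function('I')(P, A) = Rational(-281, 141)
Mul(Add(-37478, 36874), Add(Function('I')(-101, 22), -7708)) = Mul(Add(-37478, 36874), Add(Rational(-281, 141), -7708)) = Mul(-604, Rational(-1087109, 141)) = Rational(656613836, 141)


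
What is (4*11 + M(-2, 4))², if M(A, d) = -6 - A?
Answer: 1600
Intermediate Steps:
(4*11 + M(-2, 4))² = (4*11 + (-6 - 1*(-2)))² = (44 + (-6 + 2))² = (44 - 4)² = 40² = 1600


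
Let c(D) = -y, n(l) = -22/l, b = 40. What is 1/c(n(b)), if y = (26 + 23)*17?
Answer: -1/833 ≈ -0.0012005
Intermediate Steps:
y = 833 (y = 49*17 = 833)
c(D) = -833 (c(D) = -1*833 = -833)
1/c(n(b)) = 1/(-833) = -1/833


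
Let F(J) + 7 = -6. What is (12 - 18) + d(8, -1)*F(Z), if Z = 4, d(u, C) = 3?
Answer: -45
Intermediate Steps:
F(J) = -13 (F(J) = -7 - 6 = -13)
(12 - 18) + d(8, -1)*F(Z) = (12 - 18) + 3*(-13) = -6 - 39 = -45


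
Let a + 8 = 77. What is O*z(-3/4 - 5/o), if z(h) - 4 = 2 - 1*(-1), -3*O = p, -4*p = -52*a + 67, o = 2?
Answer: -24647/12 ≈ -2053.9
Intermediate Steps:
a = 69 (a = -8 + 77 = 69)
p = 3521/4 (p = -(-52*69 + 67)/4 = -(-3588 + 67)/4 = -1/4*(-3521) = 3521/4 ≈ 880.25)
O = -3521/12 (O = -1/3*3521/4 = -3521/12 ≈ -293.42)
z(h) = 7 (z(h) = 4 + (2 - 1*(-1)) = 4 + (2 + 1) = 4 + 3 = 7)
O*z(-3/4 - 5/o) = -3521/12*7 = -24647/12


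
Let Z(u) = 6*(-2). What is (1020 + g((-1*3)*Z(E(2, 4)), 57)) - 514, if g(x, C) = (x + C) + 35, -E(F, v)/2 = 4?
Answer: 634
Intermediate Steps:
E(F, v) = -8 (E(F, v) = -2*4 = -8)
Z(u) = -12
g(x, C) = 35 + C + x (g(x, C) = (C + x) + 35 = 35 + C + x)
(1020 + g((-1*3)*Z(E(2, 4)), 57)) - 514 = (1020 + (35 + 57 - 1*3*(-12))) - 514 = (1020 + (35 + 57 - 3*(-12))) - 514 = (1020 + (35 + 57 + 36)) - 514 = (1020 + 128) - 514 = 1148 - 514 = 634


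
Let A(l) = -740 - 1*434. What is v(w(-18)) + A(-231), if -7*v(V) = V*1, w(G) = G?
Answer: -8200/7 ≈ -1171.4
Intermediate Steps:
A(l) = -1174 (A(l) = -740 - 434 = -1174)
v(V) = -V/7
v(w(-18)) + A(-231) = -1/7*(-18) - 1174 = 18/7 - 1174 = -8200/7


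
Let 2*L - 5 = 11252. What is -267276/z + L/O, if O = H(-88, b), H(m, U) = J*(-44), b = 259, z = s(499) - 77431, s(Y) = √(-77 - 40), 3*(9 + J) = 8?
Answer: 10776310982835/455662550728 + 400914*I*√13/2997779939 ≈ 23.65 + 0.0004822*I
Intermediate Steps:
J = -19/3 (J = -9 + (⅓)*8 = -9 + 8/3 = -19/3 ≈ -6.3333)
s(Y) = 3*I*√13 (s(Y) = √(-117) = 3*I*√13)
z = -77431 + 3*I*√13 (z = 3*I*√13 - 77431 = -77431 + 3*I*√13 ≈ -77431.0 + 10.817*I)
H(m, U) = 836/3 (H(m, U) = -19/3*(-44) = 836/3)
O = 836/3 ≈ 278.67
L = 11257/2 (L = 5/2 + (½)*11252 = 5/2 + 5626 = 11257/2 ≈ 5628.5)
-267276/z + L/O = -267276/(-77431 + 3*I*√13) + 11257/(2*(836/3)) = -267276/(-77431 + 3*I*√13) + (11257/2)*(3/836) = -267276/(-77431 + 3*I*√13) + 33771/1672 = 33771/1672 - 267276/(-77431 + 3*I*√13)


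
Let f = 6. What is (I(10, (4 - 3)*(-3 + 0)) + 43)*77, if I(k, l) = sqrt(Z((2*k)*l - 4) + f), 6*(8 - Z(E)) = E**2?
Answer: 3311 + 77*I*sqrt(6018)/3 ≈ 3311.0 + 1991.1*I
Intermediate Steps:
Z(E) = 8 - E**2/6
I(k, l) = sqrt(14 - (-4 + 2*k*l)**2/6) (I(k, l) = sqrt((8 - ((2*k)*l - 4)**2/6) + 6) = sqrt((8 - (2*k*l - 4)**2/6) + 6) = sqrt((8 - (-4 + 2*k*l)**2/6) + 6) = sqrt(14 - (-4 + 2*k*l)**2/6))
(I(10, (4 - 3)*(-3 + 0)) + 43)*77 = (sqrt(126 - 6*(-2 + 10*((4 - 3)*(-3 + 0)))**2)/3 + 43)*77 = (sqrt(126 - 6*(-2 + 10*(1*(-3)))**2)/3 + 43)*77 = (sqrt(126 - 6*(-2 + 10*(-3))**2)/3 + 43)*77 = (sqrt(126 - 6*(-2 - 30)**2)/3 + 43)*77 = (sqrt(126 - 6*(-32)**2)/3 + 43)*77 = (sqrt(126 - 6*1024)/3 + 43)*77 = (sqrt(126 - 6144)/3 + 43)*77 = (sqrt(-6018)/3 + 43)*77 = ((I*sqrt(6018))/3 + 43)*77 = (I*sqrt(6018)/3 + 43)*77 = (43 + I*sqrt(6018)/3)*77 = 3311 + 77*I*sqrt(6018)/3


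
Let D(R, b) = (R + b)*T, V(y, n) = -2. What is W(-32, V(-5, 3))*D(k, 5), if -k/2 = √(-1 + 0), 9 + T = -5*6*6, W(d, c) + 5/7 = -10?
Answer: 10125 - 4050*I ≈ 10125.0 - 4050.0*I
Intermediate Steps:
W(d, c) = -75/7 (W(d, c) = -5/7 - 10 = -75/7)
T = -189 (T = -9 - 5*6*6 = -9 - 30*6 = -9 - 180 = -189)
k = -2*I (k = -2*√(-1 + 0) = -2*I ≈ -2.0*I)
D(R, b) = -189*R - 189*b (D(R, b) = (R + b)*(-189) = -189*R - 189*b)
W(-32, V(-5, 3))*D(k, 5) = -75*(-(-378)*I - 189*5)/7 = -75*(378*I - 945)/7 = -75*(-945 + 378*I)/7 = 10125 - 4050*I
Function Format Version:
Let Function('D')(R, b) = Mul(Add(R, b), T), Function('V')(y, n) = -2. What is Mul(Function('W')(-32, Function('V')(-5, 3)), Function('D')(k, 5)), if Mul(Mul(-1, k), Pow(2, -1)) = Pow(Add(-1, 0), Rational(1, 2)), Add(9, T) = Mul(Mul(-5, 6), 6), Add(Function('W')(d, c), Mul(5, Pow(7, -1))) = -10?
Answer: Add(10125, Mul(-4050, I)) ≈ Add(10125., Mul(-4050.0, I))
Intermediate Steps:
Function('W')(d, c) = Rational(-75, 7) (Function('W')(d, c) = Add(Rational(-5, 7), -10) = Rational(-75, 7))
T = -189 (T = Add(-9, Mul(Mul(-5, 6), 6)) = Add(-9, Mul(-30, 6)) = Add(-9, -180) = -189)
k = Mul(-2, I) (k = Mul(-2, Pow(Add(-1, 0), Rational(1, 2))) = Mul(-2, Pow(-1, Rational(1, 2))) = Mul(-2, I) ≈ Mul(-2.0000, I))
Function('D')(R, b) = Add(Mul(-189, R), Mul(-189, b)) (Function('D')(R, b) = Mul(Add(R, b), -189) = Add(Mul(-189, R), Mul(-189, b)))
Mul(Function('W')(-32, Function('V')(-5, 3)), Function('D')(k, 5)) = Mul(Rational(-75, 7), Add(Mul(-189, Mul(-2, I)), Mul(-189, 5))) = Mul(Rational(-75, 7), Add(Mul(378, I), -945)) = Mul(Rational(-75, 7), Add(-945, Mul(378, I))) = Add(10125, Mul(-4050, I))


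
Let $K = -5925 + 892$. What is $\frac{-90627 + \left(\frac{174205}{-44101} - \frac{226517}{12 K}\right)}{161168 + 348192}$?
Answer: $- \frac{48277544168891}{271338516520512} \approx -0.17792$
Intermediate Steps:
$K = -5033$
$\frac{-90627 + \left(\frac{174205}{-44101} - \frac{226517}{12 K}\right)}{161168 + 348192} = \frac{-90627 + \left(\frac{174205}{-44101} - \frac{226517}{12 \left(-5033\right)}\right)}{161168 + 348192} = \frac{-90627 - \left(\frac{174205}{44101} + \frac{226517}{-60396}\right)}{509360} = \left(-90627 - \frac{531658963}{2663523996}\right) \frac{1}{509360} = \left(- \frac{241387720844455}{2663523996}\right) \frac{1}{509360} = - \frac{48277544168891}{271338516520512}$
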